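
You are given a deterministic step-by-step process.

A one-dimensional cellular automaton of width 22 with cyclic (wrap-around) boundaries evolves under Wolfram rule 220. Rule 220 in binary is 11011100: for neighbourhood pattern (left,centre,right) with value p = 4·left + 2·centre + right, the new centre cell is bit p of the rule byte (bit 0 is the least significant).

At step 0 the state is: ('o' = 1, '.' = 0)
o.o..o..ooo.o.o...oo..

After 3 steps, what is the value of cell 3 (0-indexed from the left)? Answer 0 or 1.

step 0: o.o..o..ooo.o.o...oo..
step 1: o.oo.oo.ooo.o.oo..ooo.
step 2: o.oo.oo.ooo.o.ooo.ooo.
step 3: o.oo.oo.ooo.o.ooo.ooo.

1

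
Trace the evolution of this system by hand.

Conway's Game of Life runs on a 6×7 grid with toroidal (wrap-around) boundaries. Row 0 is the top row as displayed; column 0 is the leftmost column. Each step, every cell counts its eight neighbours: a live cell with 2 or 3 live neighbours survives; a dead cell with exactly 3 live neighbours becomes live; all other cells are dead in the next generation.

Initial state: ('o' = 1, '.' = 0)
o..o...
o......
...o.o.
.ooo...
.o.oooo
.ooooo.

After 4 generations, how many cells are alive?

9

step 0: o..o...
o......
...o.o.
.ooo...
.o.oooo
.ooooo.
step 1: o..o..o
....o.o
.o.oo..
oo....o
......o
.o.....
step 2: o....oo
..o.o.o
.oooo.o
.oo..oo
.o....o
......o
step 3: o......
..o.o..
....o.o
....o.o
.oo...o
.......
step 4: .......
...o.o.
....o..
...o..o
o....o.
oo.....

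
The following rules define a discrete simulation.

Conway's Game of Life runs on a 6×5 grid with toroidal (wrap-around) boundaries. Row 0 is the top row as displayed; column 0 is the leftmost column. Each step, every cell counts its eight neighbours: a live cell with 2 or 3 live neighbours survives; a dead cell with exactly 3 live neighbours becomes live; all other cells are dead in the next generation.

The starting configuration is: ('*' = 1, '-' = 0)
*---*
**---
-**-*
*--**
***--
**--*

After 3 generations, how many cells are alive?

step 0: *---*
**---
-**-*
*--**
***--
**--*
step 1: -----
--**-
--*--
-----
--*--
--**-
step 2: -----
--**-
--**-
-----
--**-
--**-
step 3: -----
--**-
--**-
-----
--**-
--**-

8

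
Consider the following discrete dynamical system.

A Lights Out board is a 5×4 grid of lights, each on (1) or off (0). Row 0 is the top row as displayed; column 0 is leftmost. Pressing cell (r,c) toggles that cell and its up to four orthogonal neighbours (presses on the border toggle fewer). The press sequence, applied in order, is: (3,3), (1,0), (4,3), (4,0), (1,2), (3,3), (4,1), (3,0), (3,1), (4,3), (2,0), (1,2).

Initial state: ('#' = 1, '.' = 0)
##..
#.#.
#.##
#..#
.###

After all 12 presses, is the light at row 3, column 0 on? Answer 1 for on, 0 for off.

gen 0: ##..
#.#.
#.##
#..#
.###
gen 1: ##..
#.#.
#.#.
#.#.
.##.
gen 2: .#..
.##.
..#.
#.#.
.##.
gen 3: .#..
.##.
..#.
#.##
.#.#
gen 4: .#..
.##.
..#.
..##
#..#
gen 5: .##.
...#
....
..##
#..#
gen 6: .##.
...#
...#
....
#...
gen 7: .##.
...#
...#
.#..
.##.
gen 8: .##.
...#
#..#
#...
###.
gen 9: .##.
...#
##.#
.##.
#.#.
gen 10: .##.
...#
##.#
.###
#..#
gen 11: .##.
#..#
...#
####
#..#
gen 12: .#..
###.
..##
####
#..#

1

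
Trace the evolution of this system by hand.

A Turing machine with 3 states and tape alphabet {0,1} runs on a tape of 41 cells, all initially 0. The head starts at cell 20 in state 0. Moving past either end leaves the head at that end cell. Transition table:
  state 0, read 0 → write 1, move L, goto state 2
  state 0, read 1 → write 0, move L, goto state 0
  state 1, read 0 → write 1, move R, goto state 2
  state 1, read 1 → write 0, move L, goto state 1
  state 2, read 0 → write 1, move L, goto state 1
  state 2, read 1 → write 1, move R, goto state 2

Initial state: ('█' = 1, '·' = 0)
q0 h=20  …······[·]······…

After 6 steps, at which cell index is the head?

gen 0: q0 h=20  …······[·]······…
gen 1: q2 h=19  …······[·]█·····…
gen 2: q1 h=18  …······[·]██····…
gen 3: q2 h=19  …·····█[█]█·····…
gen 4: q2 h=20  …····██[█]······…
gen 5: q2 h=21  …···███[·]······…
gen 6: q1 h=20  …····██[█]█·····…

20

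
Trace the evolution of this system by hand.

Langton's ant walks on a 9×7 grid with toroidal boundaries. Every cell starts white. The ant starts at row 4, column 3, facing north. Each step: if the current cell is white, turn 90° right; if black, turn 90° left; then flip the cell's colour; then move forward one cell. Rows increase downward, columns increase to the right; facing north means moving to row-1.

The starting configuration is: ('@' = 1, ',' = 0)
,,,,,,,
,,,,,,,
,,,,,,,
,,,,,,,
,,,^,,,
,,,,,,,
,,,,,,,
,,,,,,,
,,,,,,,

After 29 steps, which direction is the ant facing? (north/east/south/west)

k=0  ,,,,,,,
,,,,,,,
,,,,,,,
,,,,,,,
,,,^,,,
,,,,,,,
,,,,,,,
,,,,,,,
,,,,,,,
k=1  ,,,,,,,
,,,,,,,
,,,,,,,
,,,,,,,
,,,@>,,
,,,,,,,
,,,,,,,
,,,,,,,
,,,,,,,
k=2  ,,,,,,,
,,,,,,,
,,,,,,,
,,,,,,,
,,,@@,,
,,,,v,,
,,,,,,,
,,,,,,,
,,,,,,,
k=3  ,,,,,,,
,,,,,,,
,,,,,,,
,,,,,,,
,,,@@,,
,,,<@,,
,,,,,,,
,,,,,,,
,,,,,,,
k=4  ,,,,,,,
,,,,,,,
,,,,,,,
,,,,,,,
,,,^@,,
,,,@@,,
,,,,,,,
,,,,,,,
,,,,,,,
k=5  ,,,,,,,
,,,,,,,
,,,,,,,
,,,,,,,
,,<,@,,
,,,@@,,
,,,,,,,
,,,,,,,
,,,,,,,
k=6  ,,,,,,,
,,,,,,,
,,,,,,,
,,^,,,,
,,@,@,,
,,,@@,,
,,,,,,,
,,,,,,,
,,,,,,,
k=7  ,,,,,,,
,,,,,,,
,,,,,,,
,,@>,,,
,,@,@,,
,,,@@,,
,,,,,,,
,,,,,,,
,,,,,,,
k=8  ,,,,,,,
,,,,,,,
,,,,,,,
,,@@,,,
,,@v@,,
,,,@@,,
,,,,,,,
,,,,,,,
,,,,,,,
k=9  ,,,,,,,
,,,,,,,
,,,,,,,
,,@@,,,
,,<@@,,
,,,@@,,
,,,,,,,
,,,,,,,
,,,,,,,
k=10  ,,,,,,,
,,,,,,,
,,,,,,,
,,@@,,,
,,,@@,,
,,v@@,,
,,,,,,,
,,,,,,,
,,,,,,,
k=11  ,,,,,,,
,,,,,,,
,,,,,,,
,,@@,,,
,,,@@,,
,<@@@,,
,,,,,,,
,,,,,,,
,,,,,,,
k=12  ,,,,,,,
,,,,,,,
,,,,,,,
,,@@,,,
,^,@@,,
,@@@@,,
,,,,,,,
,,,,,,,
,,,,,,,
k=13  ,,,,,,,
,,,,,,,
,,,,,,,
,,@@,,,
,@>@@,,
,@@@@,,
,,,,,,,
,,,,,,,
,,,,,,,
k=14  ,,,,,,,
,,,,,,,
,,,,,,,
,,@@,,,
,@@@@,,
,@v@@,,
,,,,,,,
,,,,,,,
,,,,,,,
k=15  ,,,,,,,
,,,,,,,
,,,,,,,
,,@@,,,
,@@@@,,
,@,>@,,
,,,,,,,
,,,,,,,
,,,,,,,
k=16  ,,,,,,,
,,,,,,,
,,,,,,,
,,@@,,,
,@@^@,,
,@,,@,,
,,,,,,,
,,,,,,,
,,,,,,,
k=17  ,,,,,,,
,,,,,,,
,,,,,,,
,,@@,,,
,@<,@,,
,@,,@,,
,,,,,,,
,,,,,,,
,,,,,,,
k=18  ,,,,,,,
,,,,,,,
,,,,,,,
,,@@,,,
,@,,@,,
,@v,@,,
,,,,,,,
,,,,,,,
,,,,,,,
k=19  ,,,,,,,
,,,,,,,
,,,,,,,
,,@@,,,
,@,,@,,
,<@,@,,
,,,,,,,
,,,,,,,
,,,,,,,
k=20  ,,,,,,,
,,,,,,,
,,,,,,,
,,@@,,,
,@,,@,,
,,@,@,,
,v,,,,,
,,,,,,,
,,,,,,,
k=21  ,,,,,,,
,,,,,,,
,,,,,,,
,,@@,,,
,@,,@,,
,,@,@,,
<@,,,,,
,,,,,,,
,,,,,,,
k=22  ,,,,,,,
,,,,,,,
,,,,,,,
,,@@,,,
,@,,@,,
^,@,@,,
@@,,,,,
,,,,,,,
,,,,,,,
k=23  ,,,,,,,
,,,,,,,
,,,,,,,
,,@@,,,
,@,,@,,
@>@,@,,
@@,,,,,
,,,,,,,
,,,,,,,
k=24  ,,,,,,,
,,,,,,,
,,,,,,,
,,@@,,,
,@,,@,,
@@@,@,,
@v,,,,,
,,,,,,,
,,,,,,,
k=25  ,,,,,,,
,,,,,,,
,,,,,,,
,,@@,,,
,@,,@,,
@@@,@,,
@,>,,,,
,,,,,,,
,,,,,,,
k=26  ,,,,,,,
,,,,,,,
,,,,,,,
,,@@,,,
,@,,@,,
@@@,@,,
@,@,,,,
,,v,,,,
,,,,,,,
k=27  ,,,,,,,
,,,,,,,
,,,,,,,
,,@@,,,
,@,,@,,
@@@,@,,
@,@,,,,
,<@,,,,
,,,,,,,
k=28  ,,,,,,,
,,,,,,,
,,,,,,,
,,@@,,,
,@,,@,,
@@@,@,,
@^@,,,,
,@@,,,,
,,,,,,,
k=29  ,,,,,,,
,,,,,,,
,,,,,,,
,,@@,,,
,@,,@,,
@@@,@,,
@@>,,,,
,@@,,,,
,,,,,,,

east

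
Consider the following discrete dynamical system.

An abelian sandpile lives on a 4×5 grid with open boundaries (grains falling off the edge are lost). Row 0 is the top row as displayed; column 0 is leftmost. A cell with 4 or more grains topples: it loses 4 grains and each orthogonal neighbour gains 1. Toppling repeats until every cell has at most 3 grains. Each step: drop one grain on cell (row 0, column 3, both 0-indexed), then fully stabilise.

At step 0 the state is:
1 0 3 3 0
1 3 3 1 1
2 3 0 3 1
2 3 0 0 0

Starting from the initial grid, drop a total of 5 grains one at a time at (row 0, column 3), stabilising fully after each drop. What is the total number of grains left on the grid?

31

k=0  1 0 3 3 0
1 3 3 1 1
2 3 0 3 1
2 3 0 0 0
k=1  1 2 1 1 1
2 1 1 3 1
3 1 2 3 1
3 0 1 0 0
k=2  1 2 1 2 1
2 1 1 3 1
3 1 2 3 1
3 0 1 0 0
k=3  1 2 1 3 1
2 1 1 3 1
3 1 2 3 1
3 0 1 0 0
k=4  1 2 2 1 2
2 1 2 1 2
3 1 3 0 2
3 0 1 1 0
k=5  1 2 2 2 2
2 1 2 1 2
3 1 3 0 2
3 0 1 1 0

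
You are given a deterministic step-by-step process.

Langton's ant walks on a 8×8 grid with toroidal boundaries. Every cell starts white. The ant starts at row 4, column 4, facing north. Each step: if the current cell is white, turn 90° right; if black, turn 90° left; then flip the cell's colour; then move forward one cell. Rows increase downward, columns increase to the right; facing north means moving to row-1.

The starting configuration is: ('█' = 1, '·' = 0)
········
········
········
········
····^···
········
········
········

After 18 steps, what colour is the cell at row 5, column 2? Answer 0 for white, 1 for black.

step 0: ········
········
········
········
····^···
········
········
········
step 1: ········
········
········
········
····█>··
········
········
········
step 2: ········
········
········
········
····██··
·····v··
········
········
step 3: ········
········
········
········
····██··
····<█··
········
········
step 4: ········
········
········
········
····^█··
····██··
········
········
step 5: ········
········
········
········
···<·█··
····██··
········
········
step 6: ········
········
········
···^····
···█·█··
····██··
········
········
step 7: ········
········
········
···█>···
···█·█··
····██··
········
········
step 8: ········
········
········
···██···
···█v█··
····██··
········
········
step 9: ········
········
········
···██···
···<██··
····██··
········
········
step 10: ········
········
········
···██···
····██··
···v██··
········
········
step 11: ········
········
········
···██···
····██··
··<███··
········
········
step 12: ········
········
········
···██···
··^·██··
··████··
········
········
step 13: ········
········
········
···██···
··█>██··
··████··
········
········
step 14: ········
········
········
···██···
··████··
··█v██··
········
········
step 15: ········
········
········
···██···
··████··
··█·>█··
········
········
step 16: ········
········
········
···██···
··██^█··
··█··█··
········
········
step 17: ········
········
········
···██···
··█<·█··
··█··█··
········
········
step 18: ········
········
········
···██···
··█··█··
··█v·█··
········
········

1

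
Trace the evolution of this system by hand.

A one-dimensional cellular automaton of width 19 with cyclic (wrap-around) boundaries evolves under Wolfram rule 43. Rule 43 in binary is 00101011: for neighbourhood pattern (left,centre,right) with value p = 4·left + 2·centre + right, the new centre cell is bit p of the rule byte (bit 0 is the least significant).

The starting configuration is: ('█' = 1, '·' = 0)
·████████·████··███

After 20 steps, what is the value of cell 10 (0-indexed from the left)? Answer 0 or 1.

0

0) ·████████·████··███
1) ██·······██····██··
2) █··███████··████··█
3) ··██·······██····██
4) ·██··███████··████·
5) ██··██·······██····
6) █··██··███████··███
7) ··██··██·······██··
8) ███··██··███████··█
9) ····██··██·······██
10) ·████··██··███████·
11) ██····██··██·······
12) █··████··██··██████
13) ··██····██··██·····
14) ███··████··██··████
15) ····██····██··██···
16) █████··████··██··██
17) ······██····██··██·
18) ███████··████··██··
19) █·······██····██··█
20) ··███████··████··██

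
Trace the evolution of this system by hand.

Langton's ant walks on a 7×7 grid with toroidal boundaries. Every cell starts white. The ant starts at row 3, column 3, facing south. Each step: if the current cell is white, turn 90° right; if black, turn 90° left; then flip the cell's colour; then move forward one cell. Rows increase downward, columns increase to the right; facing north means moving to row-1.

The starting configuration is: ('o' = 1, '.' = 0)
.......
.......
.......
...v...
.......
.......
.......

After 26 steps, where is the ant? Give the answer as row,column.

k=0  .......
.......
.......
...v...
.......
.......
.......
k=1  .......
.......
.......
..<o...
.......
.......
.......
k=2  .......
.......
..^....
..oo...
.......
.......
.......
k=3  .......
.......
..o>...
..oo...
.......
.......
.......
k=4  .......
.......
..oo...
..ov...
.......
.......
.......
k=5  .......
.......
..oo...
..o.>..
.......
.......
.......
k=6  .......
.......
..oo...
..o.o..
....v..
.......
.......
k=7  .......
.......
..oo...
..o.o..
...<o..
.......
.......
k=8  .......
.......
..oo...
..o^o..
...oo..
.......
.......
k=9  .......
.......
..oo...
..oo>..
...oo..
.......
.......
k=10  .......
.......
..oo^..
..oo...
...oo..
.......
.......
k=11  .......
.......
..ooo>.
..oo...
...oo..
.......
.......
k=12  .......
.......
..oooo.
..oo.v.
...oo..
.......
.......
k=13  .......
.......
..oooo.
..oo<o.
...oo..
.......
.......
k=14  .......
.......
..oo^o.
..oooo.
...oo..
.......
.......
k=15  .......
.......
..o<.o.
..oooo.
...oo..
.......
.......
k=16  .......
.......
..o..o.
..ovoo.
...oo..
.......
.......
k=17  .......
.......
..o..o.
..o.>o.
...oo..
.......
.......
k=18  .......
.......
..o.^o.
..o..o.
...oo..
.......
.......
k=19  .......
.......
..o.o>.
..o..o.
...oo..
.......
.......
k=20  .......
.....^.
..o.o..
..o..o.
...oo..
.......
.......
k=21  .......
.....o>
..o.o..
..o..o.
...oo..
.......
.......
k=22  .......
.....oo
..o.o.v
..o..o.
...oo..
.......
.......
k=23  .......
.....oo
..o.o<o
..o..o.
...oo..
.......
.......
k=24  .......
.....^o
..o.ooo
..o..o.
...oo..
.......
.......
k=25  .......
....<.o
..o.ooo
..o..o.
...oo..
.......
.......
k=26  ....^..
....o.o
..o.ooo
..o..o.
...oo..
.......
.......

0,4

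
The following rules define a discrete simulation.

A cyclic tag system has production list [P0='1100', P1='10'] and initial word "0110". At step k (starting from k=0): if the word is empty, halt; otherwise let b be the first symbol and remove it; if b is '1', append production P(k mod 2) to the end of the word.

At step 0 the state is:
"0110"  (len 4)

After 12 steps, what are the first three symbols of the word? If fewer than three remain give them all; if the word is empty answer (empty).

001

k=0  "0110"  (len 4)
k=1  "110"  (len 3)
k=2  "1010"  (len 4)
k=3  "0101100"  (len 7)
k=4  "101100"  (len 6)
k=5  "011001100"  (len 9)
k=6  "11001100"  (len 8)
k=7  "10011001100"  (len 11)
k=8  "001100110010"  (len 12)
k=9  "01100110010"  (len 11)
k=10  "1100110010"  (len 10)
k=11  "1001100101100"  (len 13)
k=12  "00110010110010"  (len 14)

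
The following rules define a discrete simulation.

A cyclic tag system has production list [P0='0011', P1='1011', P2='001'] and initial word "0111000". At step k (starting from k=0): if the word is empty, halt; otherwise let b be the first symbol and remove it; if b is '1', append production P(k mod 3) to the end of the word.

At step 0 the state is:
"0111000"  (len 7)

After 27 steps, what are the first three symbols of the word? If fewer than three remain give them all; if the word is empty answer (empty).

k=0  "0111000"  (len 7)
k=1  "111000"  (len 6)
k=2  "110001011"  (len 9)
k=3  "10001011001"  (len 11)
k=4  "00010110010011"  (len 14)
k=5  "0010110010011"  (len 13)
k=6  "010110010011"  (len 12)
k=7  "10110010011"  (len 11)
k=8  "01100100111011"  (len 14)
k=9  "1100100111011"  (len 13)
k=10  "1001001110110011"  (len 16)
k=11  "0010011101100111011"  (len 19)
k=12  "010011101100111011"  (len 18)
k=13  "10011101100111011"  (len 17)
k=14  "00111011001110111011"  (len 20)
k=15  "0111011001110111011"  (len 19)
k=16  "111011001110111011"  (len 18)
k=17  "110110011101110111011"  (len 21)
k=18  "10110011101110111011001"  (len 23)
k=19  "01100111011101110110010011"  (len 26)
k=20  "1100111011101110110010011"  (len 25)
k=21  "100111011101110110010011001"  (len 27)
k=22  "001110111011101100100110010011"  (len 30)
k=23  "01110111011101100100110010011"  (len 29)
k=24  "1110111011101100100110010011"  (len 28)
k=25  "1101110111011001001100100110011"  (len 31)
k=26  "1011101110110010011001001100111011"  (len 34)
k=27  "011101110110010011001001100111011001"  (len 36)

011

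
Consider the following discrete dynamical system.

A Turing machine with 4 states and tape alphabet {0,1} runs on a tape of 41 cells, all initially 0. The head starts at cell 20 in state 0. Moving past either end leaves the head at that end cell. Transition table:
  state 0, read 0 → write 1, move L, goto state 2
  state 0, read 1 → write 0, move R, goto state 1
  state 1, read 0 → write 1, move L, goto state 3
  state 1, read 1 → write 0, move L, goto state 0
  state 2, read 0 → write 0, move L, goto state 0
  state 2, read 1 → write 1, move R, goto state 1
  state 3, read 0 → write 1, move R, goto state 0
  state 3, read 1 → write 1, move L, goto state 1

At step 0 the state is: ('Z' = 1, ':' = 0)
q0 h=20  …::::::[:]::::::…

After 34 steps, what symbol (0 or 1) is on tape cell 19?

0

gen 0: q0 h=20  …::::::[:]::::::…
gen 1: q2 h=19  …::::::[:]Z:::::…
gen 2: q0 h=18  …::::::[:]:Z::::…
gen 3: q2 h=17  …::::::[:]Z:Z:::…
gen 4: q0 h=16  …::::::[:]:Z:Z::…
gen 5: q2 h=15  …::::::[:]Z:Z:Z:…
gen 6: q0 h=14  …::::::[:]:Z:Z:Z…
gen 7: q2 h=13  …::::::[:]Z:Z:Z:…
gen 8: q0 h=12  …::::::[:]:Z:Z:Z…
gen 9: q2 h=11  …::::::[:]Z:Z:Z:…
gen 10: q0 h=10  …::::::[:]:Z:Z:Z…
gen 11: q2 h= 9  …::::::[:]Z:Z:Z:…
gen 12: q0 h= 8  …::::::[:]:Z:Z:Z…
gen 13: q2 h= 7  …::::::[:]Z:Z:Z:…
gen 14: q0 h= 6  |::::::[:]:Z:Z:Z…
gen 15: q2 h= 5  |:::::[:]Z:Z:Z:…
gen 16: q0 h= 4  |::::[:]:Z:Z:Z…
gen 17: q2 h= 3  |:::[:]Z:Z:Z:…
gen 18: q0 h= 2  |::[:]:Z:Z:Z…
gen 19: q2 h= 1  |:[:]Z:Z:Z:…
gen 20: q0 h= 0  |[:]:Z:Z:Z…
gen 21: q2 h= 0  |[Z]:Z:Z:Z…
gen 22: q1 h= 1  |Z[:]Z:Z:Z:…
gen 23: q3 h= 0  |[Z]ZZ:Z:Z…
gen 24: q1 h= 0  |[Z]ZZ:Z:Z…
gen 25: q0 h= 0  |[:]ZZ:Z:Z…
gen 26: q2 h= 0  |[Z]ZZ:Z:Z…
gen 27: q1 h= 1  |Z[Z]Z:Z:Z:…
gen 28: q0 h= 0  |[Z]:Z:Z:Z…
gen 29: q1 h= 1  |:[:]Z:Z:Z:…
gen 30: q3 h= 0  |[:]ZZ:Z:Z…
gen 31: q0 h= 1  |Z[Z]Z:Z:Z:…
gen 32: q1 h= 2  |Z:[Z]:Z:Z:Z…
gen 33: q0 h= 1  |Z[:]::Z:Z:…
gen 34: q2 h= 0  |[Z]Z::Z:Z…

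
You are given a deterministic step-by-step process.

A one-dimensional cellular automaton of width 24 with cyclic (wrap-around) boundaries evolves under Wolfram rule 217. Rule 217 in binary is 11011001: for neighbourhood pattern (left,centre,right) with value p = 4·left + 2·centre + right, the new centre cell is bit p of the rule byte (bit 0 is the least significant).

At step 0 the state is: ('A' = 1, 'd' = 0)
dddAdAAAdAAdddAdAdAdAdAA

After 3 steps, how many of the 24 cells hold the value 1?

gen 0: dddAdAAAdAAdddAdAdAdAdAA
gen 1: AAdddAAAdAAAAdddddddddAA
gen 2: AAAAdAAAdAAAAAAAAAAAAdAA
gen 3: AAAAdAAAdAAAAAAAAAAAAdAA

21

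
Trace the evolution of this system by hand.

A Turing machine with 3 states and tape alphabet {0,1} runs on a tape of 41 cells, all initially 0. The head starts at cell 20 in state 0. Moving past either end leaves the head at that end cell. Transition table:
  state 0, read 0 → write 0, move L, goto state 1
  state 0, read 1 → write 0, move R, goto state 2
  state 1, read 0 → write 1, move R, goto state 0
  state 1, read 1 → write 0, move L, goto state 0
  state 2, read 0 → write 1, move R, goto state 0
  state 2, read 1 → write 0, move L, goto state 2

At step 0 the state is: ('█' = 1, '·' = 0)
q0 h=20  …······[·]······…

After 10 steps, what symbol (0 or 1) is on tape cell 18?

0) q0 h=20  …······[·]······…
1) q1 h=19  …······[·]······…
2) q0 h=20  …·····█[·]······…
3) q1 h=19  …······[█]······…
4) q0 h=18  …······[·]······…
5) q1 h=17  …······[·]······…
6) q0 h=18  …·····█[·]······…
7) q1 h=17  …······[█]······…
8) q0 h=16  …······[·]······…
9) q1 h=15  …······[·]······…
10) q0 h=16  …·····█[·]······…

0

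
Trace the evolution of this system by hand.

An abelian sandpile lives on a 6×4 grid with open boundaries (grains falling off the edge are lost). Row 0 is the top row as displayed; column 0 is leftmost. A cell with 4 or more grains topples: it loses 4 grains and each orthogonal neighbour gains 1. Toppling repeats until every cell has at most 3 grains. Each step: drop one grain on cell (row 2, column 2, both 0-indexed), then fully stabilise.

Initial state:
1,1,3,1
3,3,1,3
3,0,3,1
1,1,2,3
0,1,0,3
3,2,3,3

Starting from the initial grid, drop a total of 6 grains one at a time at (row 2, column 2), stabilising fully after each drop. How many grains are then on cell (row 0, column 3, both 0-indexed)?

0) 1,1,3,1
3,3,1,3
3,0,3,1
1,1,2,3
0,1,0,3
3,2,3,3
1) 1,1,3,1
3,3,2,3
3,1,0,2
1,1,3,3
0,1,0,3
3,2,3,3
2) 1,1,3,1
3,3,2,3
3,1,1,2
1,1,3,3
0,1,0,3
3,2,3,3
3) 1,1,3,1
3,3,2,3
3,1,2,2
1,1,3,3
0,1,0,3
3,2,3,3
4) 1,1,3,1
3,3,2,3
3,1,3,2
1,1,3,3
0,1,0,3
3,2,3,3
5) 2,3,0,3
1,2,3,1
1,1,0,2
2,3,2,2
0,1,3,1
3,3,0,1
6) 2,3,0,3
1,2,3,1
1,1,1,2
2,3,2,2
0,1,3,1
3,3,0,1

3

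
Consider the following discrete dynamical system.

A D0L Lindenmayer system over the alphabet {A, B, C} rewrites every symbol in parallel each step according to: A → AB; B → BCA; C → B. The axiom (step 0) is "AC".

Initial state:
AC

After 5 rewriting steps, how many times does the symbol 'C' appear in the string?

gen 0: AC
gen 1: ABB
gen 2: ABBCABCA
gen 3: ABBCABCABABBCABAB
gen 4: ABBCABCABABBCABABBCAABBCABCABABBCAABBCA
gen 5: ABBCABCABABBCABABBCAABBCABCABABBCAABBCABCABABABBCABCABABBCABABBCAABBCABCABABABBCABCABAB

17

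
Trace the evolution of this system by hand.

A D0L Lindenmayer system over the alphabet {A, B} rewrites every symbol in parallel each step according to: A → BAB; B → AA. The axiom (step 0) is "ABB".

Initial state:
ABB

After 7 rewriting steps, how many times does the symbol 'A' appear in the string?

gen 0: ABB
gen 1: BABAAAA
gen 2: AABABAABABBABBABBAB
gen 3: BABBABAABABAABABBABAABABAAAABABAAAABABAAAABABAA
gen 4: AABABAAAABABAABABBABAABABAABABBABAABABAAAABABAABABBABAABAB…BBABBABAABABAABABBABBABBABAABABAABABBABBABBABAABABAABABBAB  (len 123)
gen 5: BABBABAABABAABABBABBABBABAABABAABABBABAABABAAAABABAABABBAB…ABAAAABABAAAABABAAAABABAABABBABAABABAABABBABAABABAAAABABAA  (len 311)
gen 6: AABABAAAABABAABABBABAABABAABABBABAABABAAAABABAAAABABAAAABA…BABBABAABABAAAABABAABABBABAABABAABABBABBABBABAABABAABABBAB  (len 803)
gen 7: BABBABAABABAABABBABBABBABAABABAABABBABAABABAAAABABAABABBAB…ABAAAABABAAAABABAAAABABAABABBABAABABAABABBABAABABAAAABABAA  (len 2047)

1165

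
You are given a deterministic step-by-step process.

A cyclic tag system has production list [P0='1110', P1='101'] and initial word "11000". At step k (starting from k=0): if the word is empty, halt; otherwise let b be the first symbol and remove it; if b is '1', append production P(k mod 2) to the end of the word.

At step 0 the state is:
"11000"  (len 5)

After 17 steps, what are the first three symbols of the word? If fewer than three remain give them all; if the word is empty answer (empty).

0) "11000"  (len 5)
1) "10001110"  (len 8)
2) "0001110101"  (len 10)
3) "001110101"  (len 9)
4) "01110101"  (len 8)
5) "1110101"  (len 7)
6) "110101101"  (len 9)
7) "101011011110"  (len 12)
8) "01011011110101"  (len 14)
9) "1011011110101"  (len 13)
10) "011011110101101"  (len 15)
11) "11011110101101"  (len 14)
12) "1011110101101101"  (len 16)
13) "0111101011011011110"  (len 19)
14) "111101011011011110"  (len 18)
15) "111010110110111101110"  (len 21)
16) "11010110110111101110101"  (len 23)
17) "10101101101111011101011110"  (len 26)

101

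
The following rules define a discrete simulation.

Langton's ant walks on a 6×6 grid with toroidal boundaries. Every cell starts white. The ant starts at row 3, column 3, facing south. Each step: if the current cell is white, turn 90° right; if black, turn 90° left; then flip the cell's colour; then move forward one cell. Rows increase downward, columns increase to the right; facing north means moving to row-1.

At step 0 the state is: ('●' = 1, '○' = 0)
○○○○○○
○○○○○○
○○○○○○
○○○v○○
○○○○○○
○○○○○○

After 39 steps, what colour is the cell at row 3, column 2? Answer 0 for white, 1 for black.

1

step 0: ○○○○○○
○○○○○○
○○○○○○
○○○v○○
○○○○○○
○○○○○○
step 1: ○○○○○○
○○○○○○
○○○○○○
○○<●○○
○○○○○○
○○○○○○
step 2: ○○○○○○
○○○○○○
○○^○○○
○○●●○○
○○○○○○
○○○○○○
step 3: ○○○○○○
○○○○○○
○○●>○○
○○●●○○
○○○○○○
○○○○○○
step 4: ○○○○○○
○○○○○○
○○●●○○
○○●v○○
○○○○○○
○○○○○○
step 5: ○○○○○○
○○○○○○
○○●●○○
○○●○>○
○○○○○○
○○○○○○
step 6: ○○○○○○
○○○○○○
○○●●○○
○○●○●○
○○○○v○
○○○○○○
step 7: ○○○○○○
○○○○○○
○○●●○○
○○●○●○
○○○<●○
○○○○○○
step 8: ○○○○○○
○○○○○○
○○●●○○
○○●^●○
○○○●●○
○○○○○○
step 9: ○○○○○○
○○○○○○
○○●●○○
○○●●>○
○○○●●○
○○○○○○
step 10: ○○○○○○
○○○○○○
○○●●^○
○○●●○○
○○○●●○
○○○○○○
step 11: ○○○○○○
○○○○○○
○○●●●>
○○●●○○
○○○●●○
○○○○○○
step 12: ○○○○○○
○○○○○○
○○●●●●
○○●●○v
○○○●●○
○○○○○○
step 13: ○○○○○○
○○○○○○
○○●●●●
○○●●<●
○○○●●○
○○○○○○
step 14: ○○○○○○
○○○○○○
○○●●^●
○○●●●●
○○○●●○
○○○○○○
step 15: ○○○○○○
○○○○○○
○○●<○●
○○●●●●
○○○●●○
○○○○○○
step 16: ○○○○○○
○○○○○○
○○●○○●
○○●v●●
○○○●●○
○○○○○○
step 17: ○○○○○○
○○○○○○
○○●○○●
○○●○>●
○○○●●○
○○○○○○
step 18: ○○○○○○
○○○○○○
○○●○^●
○○●○○●
○○○●●○
○○○○○○
step 19: ○○○○○○
○○○○○○
○○●○●>
○○●○○●
○○○●●○
○○○○○○
step 20: ○○○○○○
○○○○○^
○○●○●○
○○●○○●
○○○●●○
○○○○○○
step 21: ○○○○○○
>○○○○●
○○●○●○
○○●○○●
○○○●●○
○○○○○○
step 22: ○○○○○○
●○○○○●
v○●○●○
○○●○○●
○○○●●○
○○○○○○
step 23: ○○○○○○
●○○○○●
●○●○●<
○○●○○●
○○○●●○
○○○○○○
step 24: ○○○○○○
●○○○○^
●○●○●●
○○●○○●
○○○●●○
○○○○○○
step 25: ○○○○○○
●○○○<○
●○●○●●
○○●○○●
○○○●●○
○○○○○○
step 26: ○○○○^○
●○○○●○
●○●○●●
○○●○○●
○○○●●○
○○○○○○
step 27: ○○○○●>
●○○○●○
●○●○●●
○○●○○●
○○○●●○
○○○○○○
step 28: ○○○○●●
●○○○●v
●○●○●●
○○●○○●
○○○●●○
○○○○○○
step 29: ○○○○●●
●○○○<●
●○●○●●
○○●○○●
○○○●●○
○○○○○○
step 30: ○○○○●●
●○○○○●
●○●○v●
○○●○○●
○○○●●○
○○○○○○
step 31: ○○○○●●
●○○○○●
●○●○○>
○○●○○●
○○○●●○
○○○○○○
step 32: ○○○○●●
●○○○○^
●○●○○○
○○●○○●
○○○●●○
○○○○○○
step 33: ○○○○●●
●○○○<○
●○●○○○
○○●○○●
○○○●●○
○○○○○○
step 34: ○○○○^●
●○○○●○
●○●○○○
○○●○○●
○○○●●○
○○○○○○
step 35: ○○○<○●
●○○○●○
●○●○○○
○○●○○●
○○○●●○
○○○○○○
step 36: ○○○●○●
●○○○●○
●○●○○○
○○●○○●
○○○●●○
○○○^○○
step 37: ○○○●○●
●○○○●○
●○●○○○
○○●○○●
○○○●●○
○○○●>○
step 38: ○○○●v●
●○○○●○
●○●○○○
○○●○○●
○○○●●○
○○○●●○
step 39: ○○○<●●
●○○○●○
●○●○○○
○○●○○●
○○○●●○
○○○●●○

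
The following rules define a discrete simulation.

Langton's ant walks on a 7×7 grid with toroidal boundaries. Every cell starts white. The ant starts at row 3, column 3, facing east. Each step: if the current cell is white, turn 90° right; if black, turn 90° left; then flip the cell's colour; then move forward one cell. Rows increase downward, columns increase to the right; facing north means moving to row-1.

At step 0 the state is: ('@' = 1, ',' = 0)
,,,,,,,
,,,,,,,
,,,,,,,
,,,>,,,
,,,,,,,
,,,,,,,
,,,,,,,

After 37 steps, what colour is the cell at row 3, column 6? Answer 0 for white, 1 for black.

1

t=0: ,,,,,,,
,,,,,,,
,,,,,,,
,,,>,,,
,,,,,,,
,,,,,,,
,,,,,,,
t=1: ,,,,,,,
,,,,,,,
,,,,,,,
,,,@,,,
,,,v,,,
,,,,,,,
,,,,,,,
t=2: ,,,,,,,
,,,,,,,
,,,,,,,
,,,@,,,
,,<@,,,
,,,,,,,
,,,,,,,
t=3: ,,,,,,,
,,,,,,,
,,,,,,,
,,^@,,,
,,@@,,,
,,,,,,,
,,,,,,,
t=4: ,,,,,,,
,,,,,,,
,,,,,,,
,,@>,,,
,,@@,,,
,,,,,,,
,,,,,,,
t=5: ,,,,,,,
,,,,,,,
,,,^,,,
,,@,,,,
,,@@,,,
,,,,,,,
,,,,,,,
t=6: ,,,,,,,
,,,,,,,
,,,@>,,
,,@,,,,
,,@@,,,
,,,,,,,
,,,,,,,
t=7: ,,,,,,,
,,,,,,,
,,,@@,,
,,@,v,,
,,@@,,,
,,,,,,,
,,,,,,,
t=8: ,,,,,,,
,,,,,,,
,,,@@,,
,,@<@,,
,,@@,,,
,,,,,,,
,,,,,,,
t=9: ,,,,,,,
,,,,,,,
,,,^@,,
,,@@@,,
,,@@,,,
,,,,,,,
,,,,,,,
t=10: ,,,,,,,
,,,,,,,
,,<,@,,
,,@@@,,
,,@@,,,
,,,,,,,
,,,,,,,
t=11: ,,,,,,,
,,^,,,,
,,@,@,,
,,@@@,,
,,@@,,,
,,,,,,,
,,,,,,,
t=12: ,,,,,,,
,,@>,,,
,,@,@,,
,,@@@,,
,,@@,,,
,,,,,,,
,,,,,,,
t=13: ,,,,,,,
,,@@,,,
,,@v@,,
,,@@@,,
,,@@,,,
,,,,,,,
,,,,,,,
t=14: ,,,,,,,
,,@@,,,
,,<@@,,
,,@@@,,
,,@@,,,
,,,,,,,
,,,,,,,
t=15: ,,,,,,,
,,@@,,,
,,,@@,,
,,v@@,,
,,@@,,,
,,,,,,,
,,,,,,,
t=16: ,,,,,,,
,,@@,,,
,,,@@,,
,,,>@,,
,,@@,,,
,,,,,,,
,,,,,,,
t=17: ,,,,,,,
,,@@,,,
,,,^@,,
,,,,@,,
,,@@,,,
,,,,,,,
,,,,,,,
t=18: ,,,,,,,
,,@@,,,
,,<,@,,
,,,,@,,
,,@@,,,
,,,,,,,
,,,,,,,
t=19: ,,,,,,,
,,^@,,,
,,@,@,,
,,,,@,,
,,@@,,,
,,,,,,,
,,,,,,,
t=20: ,,,,,,,
,<,@,,,
,,@,@,,
,,,,@,,
,,@@,,,
,,,,,,,
,,,,,,,
t=21: ,^,,,,,
,@,@,,,
,,@,@,,
,,,,@,,
,,@@,,,
,,,,,,,
,,,,,,,
t=22: ,@>,,,,
,@,@,,,
,,@,@,,
,,,,@,,
,,@@,,,
,,,,,,,
,,,,,,,
t=23: ,@@,,,,
,@v@,,,
,,@,@,,
,,,,@,,
,,@@,,,
,,,,,,,
,,,,,,,
t=24: ,@@,,,,
,<@@,,,
,,@,@,,
,,,,@,,
,,@@,,,
,,,,,,,
,,,,,,,
t=25: ,@@,,,,
,,@@,,,
,v@,@,,
,,,,@,,
,,@@,,,
,,,,,,,
,,,,,,,
t=26: ,@@,,,,
,,@@,,,
<@@,@,,
,,,,@,,
,,@@,,,
,,,,,,,
,,,,,,,
t=27: ,@@,,,,
^,@@,,,
@@@,@,,
,,,,@,,
,,@@,,,
,,,,,,,
,,,,,,,
t=28: ,@@,,,,
@>@@,,,
@@@,@,,
,,,,@,,
,,@@,,,
,,,,,,,
,,,,,,,
t=29: ,@@,,,,
@@@@,,,
@v@,@,,
,,,,@,,
,,@@,,,
,,,,,,,
,,,,,,,
t=30: ,@@,,,,
@@@@,,,
@,>,@,,
,,,,@,,
,,@@,,,
,,,,,,,
,,,,,,,
t=31: ,@@,,,,
@@^@,,,
@,,,@,,
,,,,@,,
,,@@,,,
,,,,,,,
,,,,,,,
t=32: ,@@,,,,
@<,@,,,
@,,,@,,
,,,,@,,
,,@@,,,
,,,,,,,
,,,,,,,
t=33: ,@@,,,,
@,,@,,,
@v,,@,,
,,,,@,,
,,@@,,,
,,,,,,,
,,,,,,,
t=34: ,@@,,,,
@,,@,,,
<@,,@,,
,,,,@,,
,,@@,,,
,,,,,,,
,,,,,,,
t=35: ,@@,,,,
@,,@,,,
,@,,@,,
v,,,@,,
,,@@,,,
,,,,,,,
,,,,,,,
t=36: ,@@,,,,
@,,@,,,
,@,,@,,
@,,,@,<
,,@@,,,
,,,,,,,
,,,,,,,
t=37: ,@@,,,,
@,,@,,,
,@,,@,^
@,,,@,@
,,@@,,,
,,,,,,,
,,,,,,,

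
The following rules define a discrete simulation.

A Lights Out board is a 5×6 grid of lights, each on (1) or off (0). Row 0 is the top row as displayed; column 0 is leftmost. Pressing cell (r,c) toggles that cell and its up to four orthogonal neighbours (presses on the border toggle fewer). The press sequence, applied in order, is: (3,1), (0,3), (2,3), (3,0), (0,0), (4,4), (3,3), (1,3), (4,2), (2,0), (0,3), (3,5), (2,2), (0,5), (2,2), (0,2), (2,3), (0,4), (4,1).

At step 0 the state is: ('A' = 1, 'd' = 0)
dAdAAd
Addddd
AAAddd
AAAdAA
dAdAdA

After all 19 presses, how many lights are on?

k=0  dAdAAd
Addddd
AAAddd
AAAdAA
dAdAdA
k=1  dAdAAd
Addddd
AdAddd
ddddAA
dddAdA
k=2  dAAddd
AddAdd
AdAddd
ddddAA
dddAdA
k=3  dAAddd
Addddd
AddAAd
dddAAA
dddAdA
k=4  dAAddd
Addddd
dddAAd
AAdAAA
AddAdA
k=5  AdAddd
dddddd
dddAAd
AAdAAA
AddAdA
k=6  AdAddd
dddddd
dddAAd
AAdAdA
AdddAd
k=7  AdAddd
dddddd
ddddAd
AAAdAA
AddAAd
k=8  AdAAdd
ddAAAd
dddAAd
AAAdAA
AddAAd
k=9  AdAAdd
ddAAAd
dddAAd
AAddAA
AAAdAd
k=10  AdAAdd
AdAAAd
AAdAAd
dAddAA
AAAdAd
k=11  AdddAd
AdAdAd
AAdAAd
dAddAA
AAAdAd
k=12  AdddAd
AdAdAd
AAdAAA
dAdddd
AAAdAA
k=13  AdddAd
AdddAd
AdAdAA
dAAddd
AAAdAA
k=14  AddddA
AdddAA
AdAdAA
dAAddd
AAAdAA
k=15  AddddA
AdAdAA
AAdAAA
dAdddd
AAAdAA
k=16  AAAAdA
AdddAA
AAdAAA
dAdddd
AAAdAA
k=17  AAAAdA
AddAAA
AAAddA
dAdAdd
AAAdAA
k=18  AAAdAd
AddAdA
AAAddA
dAdAdd
AAAdAA
k=19  AAAdAd
AddAdA
AAAddA
dddAdd
ddddAA

14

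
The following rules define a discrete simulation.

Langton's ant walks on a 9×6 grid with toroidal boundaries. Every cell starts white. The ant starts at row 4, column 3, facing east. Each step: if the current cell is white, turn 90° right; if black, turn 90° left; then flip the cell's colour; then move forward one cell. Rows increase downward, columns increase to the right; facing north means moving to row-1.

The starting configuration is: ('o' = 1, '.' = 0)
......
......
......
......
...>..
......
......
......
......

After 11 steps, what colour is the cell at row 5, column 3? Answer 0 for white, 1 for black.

1

0) ......
......
......
......
...>..
......
......
......
......
1) ......
......
......
......
...o..
...v..
......
......
......
2) ......
......
......
......
...o..
..<o..
......
......
......
3) ......
......
......
......
..^o..
..oo..
......
......
......
4) ......
......
......
......
..o>..
..oo..
......
......
......
5) ......
......
......
...^..
..o...
..oo..
......
......
......
6) ......
......
......
...o>.
..o...
..oo..
......
......
......
7) ......
......
......
...oo.
..o.v.
..oo..
......
......
......
8) ......
......
......
...oo.
..o<o.
..oo..
......
......
......
9) ......
......
......
...^o.
..ooo.
..oo..
......
......
......
10) ......
......
......
..<.o.
..ooo.
..oo..
......
......
......
11) ......
......
..^...
..o.o.
..ooo.
..oo..
......
......
......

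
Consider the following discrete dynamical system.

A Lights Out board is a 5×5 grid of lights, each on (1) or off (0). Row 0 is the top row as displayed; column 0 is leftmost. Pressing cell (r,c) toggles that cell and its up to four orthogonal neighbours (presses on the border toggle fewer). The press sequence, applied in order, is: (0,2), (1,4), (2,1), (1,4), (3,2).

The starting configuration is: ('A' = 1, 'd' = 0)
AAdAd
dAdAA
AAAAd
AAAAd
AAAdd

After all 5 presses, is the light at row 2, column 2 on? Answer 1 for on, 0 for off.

1

[0] AAdAd
dAdAA
AAAAd
AAAAd
AAAdd
[1] AdAdd
dAAAA
AAAAd
AAAAd
AAAdd
[2] AdAdA
dAAdd
AAAAA
AAAAd
AAAdd
[3] AdAdA
ddAdd
dddAA
AdAAd
AAAdd
[4] AdAdd
ddAAA
dddAd
AdAAd
AAAdd
[5] AdAdd
ddAAA
ddAAd
AAddd
AAddd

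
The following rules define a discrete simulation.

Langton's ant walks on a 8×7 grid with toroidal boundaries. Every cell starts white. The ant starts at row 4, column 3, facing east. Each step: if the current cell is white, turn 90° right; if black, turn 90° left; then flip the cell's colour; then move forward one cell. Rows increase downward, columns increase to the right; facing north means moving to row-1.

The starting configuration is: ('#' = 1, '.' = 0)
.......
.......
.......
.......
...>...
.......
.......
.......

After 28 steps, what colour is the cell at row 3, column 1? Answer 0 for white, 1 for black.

gen 0: .......
.......
.......
.......
...>...
.......
.......
.......
gen 1: .......
.......
.......
.......
...#...
...v...
.......
.......
gen 2: .......
.......
.......
.......
...#...
..<#...
.......
.......
gen 3: .......
.......
.......
.......
..^#...
..##...
.......
.......
gen 4: .......
.......
.......
.......
..#>...
..##...
.......
.......
gen 5: .......
.......
.......
...^...
..#....
..##...
.......
.......
gen 6: .......
.......
.......
...#>..
..#....
..##...
.......
.......
gen 7: .......
.......
.......
...##..
..#.v..
..##...
.......
.......
gen 8: .......
.......
.......
...##..
..#<#..
..##...
.......
.......
gen 9: .......
.......
.......
...^#..
..###..
..##...
.......
.......
gen 10: .......
.......
.......
..<.#..
..###..
..##...
.......
.......
gen 11: .......
.......
..^....
..#.#..
..###..
..##...
.......
.......
gen 12: .......
.......
..#>...
..#.#..
..###..
..##...
.......
.......
gen 13: .......
.......
..##...
..#v#..
..###..
..##...
.......
.......
gen 14: .......
.......
..##...
..<##..
..###..
..##...
.......
.......
gen 15: .......
.......
..##...
...##..
..v##..
..##...
.......
.......
gen 16: .......
.......
..##...
...##..
...>#..
..##...
.......
.......
gen 17: .......
.......
..##...
...^#..
....#..
..##...
.......
.......
gen 18: .......
.......
..##...
..<.#..
....#..
..##...
.......
.......
gen 19: .......
.......
..^#...
..#.#..
....#..
..##...
.......
.......
gen 20: .......
.......
.<.#...
..#.#..
....#..
..##...
.......
.......
gen 21: .......
.^.....
.#.#...
..#.#..
....#..
..##...
.......
.......
gen 22: .......
.#>....
.#.#...
..#.#..
....#..
..##...
.......
.......
gen 23: .......
.##....
.#v#...
..#.#..
....#..
..##...
.......
.......
gen 24: .......
.##....
.<##...
..#.#..
....#..
..##...
.......
.......
gen 25: .......
.##....
..##...
.v#.#..
....#..
..##...
.......
.......
gen 26: .......
.##....
..##...
<##.#..
....#..
..##...
.......
.......
gen 27: .......
.##....
^.##...
###.#..
....#..
..##...
.......
.......
gen 28: .......
.##....
#>##...
###.#..
....#..
..##...
.......
.......

1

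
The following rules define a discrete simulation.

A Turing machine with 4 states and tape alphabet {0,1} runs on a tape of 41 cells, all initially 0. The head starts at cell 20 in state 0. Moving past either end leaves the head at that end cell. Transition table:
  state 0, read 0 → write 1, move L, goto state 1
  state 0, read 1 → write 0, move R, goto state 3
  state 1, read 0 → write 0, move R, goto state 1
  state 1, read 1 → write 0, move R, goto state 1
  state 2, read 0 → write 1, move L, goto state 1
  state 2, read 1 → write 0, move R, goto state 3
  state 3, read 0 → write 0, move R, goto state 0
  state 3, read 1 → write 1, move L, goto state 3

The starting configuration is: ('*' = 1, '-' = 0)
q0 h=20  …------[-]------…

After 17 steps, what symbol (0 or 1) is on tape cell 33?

gen 0: q0 h=20  …------[-]------…
gen 1: q1 h=19  …------[-]*-----…
gen 2: q1 h=20  …------[*]------…
gen 3: q1 h=21  …------[-]------…
gen 4: q1 h=22  …------[-]------…
gen 5: q1 h=23  …------[-]------…
gen 6: q1 h=24  …------[-]------…
gen 7: q1 h=25  …------[-]------…
gen 8: q1 h=26  …------[-]------…
gen 9: q1 h=27  …------[-]------…
gen 10: q1 h=28  …------[-]------…
gen 11: q1 h=29  …------[-]------…
gen 12: q1 h=30  …------[-]------…
gen 13: q1 h=31  …------[-]------…
gen 14: q1 h=32  …------[-]------…
gen 15: q1 h=33  …------[-]------…
gen 16: q1 h=34  …------[-]------|
gen 17: q1 h=35  …------[-]-----|

0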